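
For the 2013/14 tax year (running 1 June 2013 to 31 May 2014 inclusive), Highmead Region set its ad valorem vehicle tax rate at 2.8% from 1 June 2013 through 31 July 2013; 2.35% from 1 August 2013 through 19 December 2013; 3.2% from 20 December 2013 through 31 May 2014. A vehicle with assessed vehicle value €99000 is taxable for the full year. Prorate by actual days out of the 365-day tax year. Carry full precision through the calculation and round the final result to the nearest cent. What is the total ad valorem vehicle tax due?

€2776.75

1 June – 31 July 2013: 61 days at 2.8% → €99000 × 2.8% × 61/365 = €463.2658
1 August – 19 December 2013: 141 days at 2.35% → €99000 × 2.35% × 141/365 = €898.7301
20 December 2013 – 31 May 2014: 163 days at 3.2% → €99000 × 3.2% × 163/365 = €1414.7507
Total = €2776.7466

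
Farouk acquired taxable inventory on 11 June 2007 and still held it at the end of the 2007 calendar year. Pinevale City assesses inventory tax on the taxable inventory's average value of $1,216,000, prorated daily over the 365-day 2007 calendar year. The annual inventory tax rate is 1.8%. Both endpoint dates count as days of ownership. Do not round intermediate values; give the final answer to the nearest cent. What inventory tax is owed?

$12,233.29

Days held (11 June – 31 December 2007): 204 out of 365
Tax = $1,216,000 × 1.8% × 204/365 = $12,233.2932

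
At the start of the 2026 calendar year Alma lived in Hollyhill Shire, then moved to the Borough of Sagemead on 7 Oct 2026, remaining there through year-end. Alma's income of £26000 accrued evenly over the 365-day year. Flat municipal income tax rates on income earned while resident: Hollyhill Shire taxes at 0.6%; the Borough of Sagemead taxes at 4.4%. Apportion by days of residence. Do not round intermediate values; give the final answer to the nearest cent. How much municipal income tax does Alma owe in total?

£388.79

Hollyhill Shire, 1 Jan – 6 Oct 2026: 279 days → £26000 × 0.6% × 279/365 = £119.2438
The Borough of Sagemead, 7 Oct – 31 Dec 2026: 86 days → £26000 × 4.4% × 86/365 = £269.5452
Total = £388.7890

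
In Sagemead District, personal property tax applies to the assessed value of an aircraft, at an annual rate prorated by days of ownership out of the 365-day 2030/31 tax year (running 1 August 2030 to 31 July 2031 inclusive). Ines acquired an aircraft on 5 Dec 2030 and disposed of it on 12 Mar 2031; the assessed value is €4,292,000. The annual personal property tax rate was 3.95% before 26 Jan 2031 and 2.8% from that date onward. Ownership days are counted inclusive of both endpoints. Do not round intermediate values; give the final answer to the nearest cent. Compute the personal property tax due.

5 Dec 2030 – 25 Jan 2031: 52 days at 3.95% → €4,292,000 × 3.95% × 52/365 = €24,152.7890
26 Jan – 12 Mar 2031: 46 days at 2.8% → €4,292,000 × 2.8% × 46/365 = €15,145.4685
Total = €39,298.2575

€39,298.26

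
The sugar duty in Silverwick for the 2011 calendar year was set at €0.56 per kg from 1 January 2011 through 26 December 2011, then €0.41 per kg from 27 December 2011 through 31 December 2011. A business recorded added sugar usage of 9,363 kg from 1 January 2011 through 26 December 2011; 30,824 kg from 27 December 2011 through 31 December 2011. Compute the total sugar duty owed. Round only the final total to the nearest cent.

1 January – 26 December 2011: 9,363 kg at €0.56/kg → €5,243.28
27 December – 31 December 2011: 30,824 kg at €0.41/kg → €12,637.84

€17,881.12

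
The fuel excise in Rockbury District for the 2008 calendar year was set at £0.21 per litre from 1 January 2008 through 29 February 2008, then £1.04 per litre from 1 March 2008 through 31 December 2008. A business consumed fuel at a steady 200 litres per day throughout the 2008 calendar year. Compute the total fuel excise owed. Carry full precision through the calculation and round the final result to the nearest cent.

£66,168.00

1 January – 29 February 2008: 60 days × 200 litres/day = 12,000 litres at £0.21/litre → £2,520.00
1 March – 31 December 2008: 306 days × 200 litres/day = 61,200 litres at £1.04/litre → £63,648.00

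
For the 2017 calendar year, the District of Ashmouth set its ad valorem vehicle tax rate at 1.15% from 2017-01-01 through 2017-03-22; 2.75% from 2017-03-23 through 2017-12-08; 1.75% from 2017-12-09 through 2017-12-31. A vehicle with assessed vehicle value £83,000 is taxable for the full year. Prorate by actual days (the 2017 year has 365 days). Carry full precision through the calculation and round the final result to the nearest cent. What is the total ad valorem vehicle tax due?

£1,935.49

2017-01-01 to 2017-03-22: 81 days at 1.15% → £83,000 × 1.15% × 81/365 = £211.8205
2017-03-23 to 2017-12-08: 261 days at 2.75% → £83,000 × 2.75% × 261/365 = £1,632.1438
2017-12-09 to 2017-12-31: 23 days at 1.75% → £83,000 × 1.75% × 23/365 = £91.5274
Total = £1,935.4918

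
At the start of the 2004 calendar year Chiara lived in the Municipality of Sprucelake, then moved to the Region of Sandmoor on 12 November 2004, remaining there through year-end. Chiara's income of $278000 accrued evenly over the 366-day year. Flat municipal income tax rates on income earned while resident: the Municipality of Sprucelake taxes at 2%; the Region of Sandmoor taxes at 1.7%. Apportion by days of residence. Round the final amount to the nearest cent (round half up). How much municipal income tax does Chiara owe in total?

$5446.07

The Municipality of Sprucelake, 1 January – 11 November 2004: 316 days → $278000 × 2% × 316/366 = $4800.4372
The Region of Sandmoor, 12 November – 31 December 2004: 50 days → $278000 × 1.7% × 50/366 = $645.6284
Total = $5446.0656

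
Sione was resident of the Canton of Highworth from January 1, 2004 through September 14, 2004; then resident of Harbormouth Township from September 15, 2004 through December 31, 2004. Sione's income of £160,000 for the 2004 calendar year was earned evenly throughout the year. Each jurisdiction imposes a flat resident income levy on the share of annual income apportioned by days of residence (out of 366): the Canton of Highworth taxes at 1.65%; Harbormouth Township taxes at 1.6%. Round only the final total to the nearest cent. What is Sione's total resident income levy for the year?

£2,616.39

The Canton of Highworth, January 1 – September 14, 2004: 258 days → £160,000 × 1.65% × 258/366 = £1,860.9836
Harbormouth Township, September 15 – December 31, 2004: 108 days → £160,000 × 1.6% × 108/366 = £755.4098
Total = £2,616.3934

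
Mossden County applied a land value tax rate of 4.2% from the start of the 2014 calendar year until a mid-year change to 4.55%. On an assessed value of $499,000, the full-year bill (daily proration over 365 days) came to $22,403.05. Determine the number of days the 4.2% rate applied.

Let d = days at the first rate; then 365 − d days at the second rate.
$499,000 × [4.2%·d + 4.55%·(365−d)] / 365 = $22,403.05
Solving gives d = 63, so the new rate took effect on 5 March 2014.

63 days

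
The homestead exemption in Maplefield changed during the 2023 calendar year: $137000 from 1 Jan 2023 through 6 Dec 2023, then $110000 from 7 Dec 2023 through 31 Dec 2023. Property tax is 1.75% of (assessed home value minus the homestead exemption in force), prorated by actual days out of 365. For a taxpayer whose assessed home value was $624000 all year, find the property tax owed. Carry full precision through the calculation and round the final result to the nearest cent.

1 Jan – 6 Dec 2023: 340 days, exemption $137000 → ($624000 − $137000) × 1.75% × 340/365 = $7938.7671
7 Dec – 31 Dec 2023: 25 days, exemption $110000 → ($624000 − $110000) × 1.75% × 25/365 = $616.0959
Total = $8554.8630

$8554.86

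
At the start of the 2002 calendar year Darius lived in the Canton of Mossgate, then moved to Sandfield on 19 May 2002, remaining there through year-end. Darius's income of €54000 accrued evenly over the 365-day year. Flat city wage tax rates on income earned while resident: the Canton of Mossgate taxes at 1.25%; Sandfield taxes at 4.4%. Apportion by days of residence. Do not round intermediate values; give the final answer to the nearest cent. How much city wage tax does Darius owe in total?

The Canton of Mossgate, 1 Jan – 18 May 2002: 138 days → €54000 × 1.25% × 138/365 = €255.2055
Sandfield, 19 May – 31 Dec 2002: 227 days → €54000 × 4.4% × 227/365 = €1477.6767
Total = €1732.8822

€1732.88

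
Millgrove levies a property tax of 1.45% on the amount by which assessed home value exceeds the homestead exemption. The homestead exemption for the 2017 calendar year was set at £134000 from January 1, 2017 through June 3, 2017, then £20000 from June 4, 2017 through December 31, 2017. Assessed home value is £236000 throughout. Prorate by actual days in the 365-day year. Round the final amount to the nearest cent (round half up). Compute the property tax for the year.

January 1 – June 3, 2017: 154 days, exemption £134000 → (£236000 − £134000) × 1.45% × 154/365 = £624.0164
June 4 – December 31, 2017: 211 days, exemption £20000 → (£236000 − £20000) × 1.45% × 211/365 = £1810.5534
Total = £2434.5699

£2434.57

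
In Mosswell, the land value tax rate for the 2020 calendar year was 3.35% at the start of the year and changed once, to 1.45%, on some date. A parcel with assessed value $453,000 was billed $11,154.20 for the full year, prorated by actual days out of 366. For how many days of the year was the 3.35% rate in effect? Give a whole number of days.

Let d = days at the first rate; then 366 − d days at the second rate.
$453,000 × [3.35%·d + 1.45%·(366−d)] / 366 = $11,154.20
Solving gives d = 195, so the new rate took effect on 14 July 2020.

195 days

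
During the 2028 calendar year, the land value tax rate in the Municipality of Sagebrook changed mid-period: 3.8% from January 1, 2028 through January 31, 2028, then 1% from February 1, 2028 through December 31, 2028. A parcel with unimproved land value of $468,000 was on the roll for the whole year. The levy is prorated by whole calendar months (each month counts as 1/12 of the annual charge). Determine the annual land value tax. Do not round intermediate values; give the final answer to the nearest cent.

$5,772.00

January 1 – January 31, 2028: 1 month at 3.8% → $468,000 × 3.8% × 1/12 = $1,482.0000
February 1 – December 31, 2028: 11 months at 1% → $468,000 × 1% × 11/12 = $4,290.0000
Total = $5,772.0000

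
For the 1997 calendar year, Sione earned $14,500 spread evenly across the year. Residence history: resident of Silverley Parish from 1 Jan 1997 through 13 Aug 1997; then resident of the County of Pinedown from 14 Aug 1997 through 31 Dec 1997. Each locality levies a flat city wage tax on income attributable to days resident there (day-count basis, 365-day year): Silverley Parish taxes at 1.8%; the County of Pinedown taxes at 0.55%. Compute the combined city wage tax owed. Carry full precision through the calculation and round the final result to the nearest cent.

Silverley Parish, 1 Jan – 13 Aug 1997: 225 days → $14,500 × 1.8% × 225/365 = $160.8904
The County of Pinedown, 14 Aug – 31 Dec 1997: 140 days → $14,500 × 0.55% × 140/365 = $30.5890
Total = $191.4795

$191.48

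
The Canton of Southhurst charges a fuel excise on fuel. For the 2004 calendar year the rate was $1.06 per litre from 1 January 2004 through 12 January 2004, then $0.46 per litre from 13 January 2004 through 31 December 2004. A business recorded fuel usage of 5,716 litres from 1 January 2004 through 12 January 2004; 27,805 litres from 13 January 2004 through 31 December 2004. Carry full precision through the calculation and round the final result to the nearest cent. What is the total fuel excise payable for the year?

1 January – 12 January 2004: 5,716 litres at $1.06/litre → $6,058.96
13 January – 31 December 2004: 27,805 litres at $0.46/litre → $12,790.30

$18,849.26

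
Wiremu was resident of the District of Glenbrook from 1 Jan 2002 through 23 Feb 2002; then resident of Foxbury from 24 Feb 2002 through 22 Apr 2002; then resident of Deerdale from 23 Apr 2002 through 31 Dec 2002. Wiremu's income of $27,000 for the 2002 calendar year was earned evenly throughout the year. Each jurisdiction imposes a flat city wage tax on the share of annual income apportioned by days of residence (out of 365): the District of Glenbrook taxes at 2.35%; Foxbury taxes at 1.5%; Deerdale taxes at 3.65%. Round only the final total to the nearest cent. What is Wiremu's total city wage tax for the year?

The District of Glenbrook, 1 Jan – 23 Feb 2002: 54 days → $27,000 × 2.35% × 54/365 = $93.8712
Foxbury, 24 Feb – 22 Apr 2002: 58 days → $27,000 × 1.5% × 58/365 = $64.3562
Deerdale, 23 Apr – 31 Dec 2002: 253 days → $27,000 × 3.65% × 253/365 = $683.1000
Total = $841.3274

$841.33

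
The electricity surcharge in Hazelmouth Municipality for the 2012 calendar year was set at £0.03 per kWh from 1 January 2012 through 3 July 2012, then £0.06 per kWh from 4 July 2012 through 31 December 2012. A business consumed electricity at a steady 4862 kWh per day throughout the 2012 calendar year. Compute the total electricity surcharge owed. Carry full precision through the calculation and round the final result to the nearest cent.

£79,785.42

1 January – 3 July 2012: 185 days × 4862 kWh/day = 899,470 kWh at £0.03/kWh → £26,984.10
4 July – 31 December 2012: 181 days × 4862 kWh/day = 880,022 kWh at £0.06/kWh → £52,801.32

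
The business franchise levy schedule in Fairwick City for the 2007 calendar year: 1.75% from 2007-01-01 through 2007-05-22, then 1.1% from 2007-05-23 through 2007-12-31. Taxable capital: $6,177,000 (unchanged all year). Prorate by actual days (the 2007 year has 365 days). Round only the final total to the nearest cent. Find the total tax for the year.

$83,567.19

2007-01-01 to 2007-05-22: 142 days at 1.75% → $6,177,000 × 1.75% × 142/365 = $42,054.3699
2007-05-23 to 2007-12-31: 223 days at 1.1% → $6,177,000 × 1.1% × 223/365 = $41,512.8247
Total = $83,567.1945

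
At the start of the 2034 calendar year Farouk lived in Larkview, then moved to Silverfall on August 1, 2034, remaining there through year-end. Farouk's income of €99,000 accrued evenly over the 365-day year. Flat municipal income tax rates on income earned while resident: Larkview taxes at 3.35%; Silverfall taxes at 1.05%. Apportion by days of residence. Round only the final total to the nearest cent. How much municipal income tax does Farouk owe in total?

€2,362.03

Larkview, January 1 – July 31, 2034: 212 days → €99,000 × 3.35% × 212/365 = €1,926.2959
Silverfall, August 1 – December 31, 2034: 153 days → €99,000 × 1.05% × 153/365 = €435.7356
Total = €2,362.0315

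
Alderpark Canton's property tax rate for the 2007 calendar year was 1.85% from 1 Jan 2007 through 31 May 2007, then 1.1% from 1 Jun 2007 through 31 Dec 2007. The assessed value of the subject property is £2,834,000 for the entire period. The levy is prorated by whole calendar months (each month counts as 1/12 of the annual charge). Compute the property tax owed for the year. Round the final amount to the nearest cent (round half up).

£40,030.25

1 Jan – 31 May 2007: 5 months at 1.85% → £2,834,000 × 1.85% × 5/12 = £21,845.4167
1 Jun – 31 Dec 2007: 7 months at 1.1% → £2,834,000 × 1.1% × 7/12 = £18,184.8333
Total = £40,030.2500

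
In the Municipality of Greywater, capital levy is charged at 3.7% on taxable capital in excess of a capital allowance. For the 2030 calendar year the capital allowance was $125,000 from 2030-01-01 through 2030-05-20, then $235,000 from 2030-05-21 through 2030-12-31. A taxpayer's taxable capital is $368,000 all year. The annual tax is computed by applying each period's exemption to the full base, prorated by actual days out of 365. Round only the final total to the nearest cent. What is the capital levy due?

$6,482.10

2030-01-01 to 2030-05-20: 140 days, exemption $125,000 → ($368,000 − $125,000) × 3.7% × 140/365 = $3,448.6027
2030-05-21 to 2030-12-31: 225 days, exemption $235,000 → ($368,000 − $235,000) × 3.7% × 225/365 = $3,033.4932
Total = $6,482.0959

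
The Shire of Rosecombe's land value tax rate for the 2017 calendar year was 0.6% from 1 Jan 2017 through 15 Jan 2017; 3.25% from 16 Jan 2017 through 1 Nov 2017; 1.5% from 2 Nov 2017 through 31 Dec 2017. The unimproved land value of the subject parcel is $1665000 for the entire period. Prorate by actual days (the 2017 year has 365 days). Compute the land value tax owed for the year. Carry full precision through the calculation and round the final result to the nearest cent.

$47509.52

1 Jan – 15 Jan 2017: 15 days at 0.6% → $1665000 × 0.6% × 15/365 = $410.5479
16 Jan – 1 Nov 2017: 290 days at 3.25% → $1665000 × 3.25% × 290/365 = $42993.4932
2 Nov – 31 Dec 2017: 60 days at 1.5% → $1665000 × 1.5% × 60/365 = $4105.4795
Total = $47509.5205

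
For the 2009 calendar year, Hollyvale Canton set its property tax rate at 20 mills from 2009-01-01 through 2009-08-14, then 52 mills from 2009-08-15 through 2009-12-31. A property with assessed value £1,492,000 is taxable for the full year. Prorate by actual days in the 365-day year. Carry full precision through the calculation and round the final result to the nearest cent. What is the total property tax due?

2009-01-01 to 2009-08-14: 226 days at 20 mills → £1,492,000 × 2% × 226/365 = £18,476.2740
2009-08-15 to 2009-12-31: 139 days at 52 mills → £1,492,000 × 5.2% × 139/365 = £29,545.6877
Total = £48,021.9616

£48,021.96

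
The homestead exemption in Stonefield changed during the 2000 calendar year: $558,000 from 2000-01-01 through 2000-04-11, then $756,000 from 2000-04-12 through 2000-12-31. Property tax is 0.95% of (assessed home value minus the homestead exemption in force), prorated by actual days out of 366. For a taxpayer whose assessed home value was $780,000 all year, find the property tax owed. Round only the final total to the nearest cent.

$752.21

2000-01-01 to 2000-04-11: 102 days, exemption $558,000 → ($780,000 − $558,000) × 0.95% × 102/366 = $587.7541
2000-04-12 to 2000-12-31: 264 days, exemption $756,000 → ($780,000 − $756,000) × 0.95% × 264/366 = $164.4590
Total = $752.2131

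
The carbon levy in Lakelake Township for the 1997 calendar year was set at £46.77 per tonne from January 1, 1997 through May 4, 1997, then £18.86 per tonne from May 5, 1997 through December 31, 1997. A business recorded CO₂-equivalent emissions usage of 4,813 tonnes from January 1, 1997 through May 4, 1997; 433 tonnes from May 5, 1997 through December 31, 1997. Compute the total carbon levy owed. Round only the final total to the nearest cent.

January 1 – May 4, 1997: 4,813 tonnes at £46.77/tonne → £225,104.01
May 5 – December 31, 1997: 433 tonnes at £18.86/tonne → £8,166.38

£233,270.39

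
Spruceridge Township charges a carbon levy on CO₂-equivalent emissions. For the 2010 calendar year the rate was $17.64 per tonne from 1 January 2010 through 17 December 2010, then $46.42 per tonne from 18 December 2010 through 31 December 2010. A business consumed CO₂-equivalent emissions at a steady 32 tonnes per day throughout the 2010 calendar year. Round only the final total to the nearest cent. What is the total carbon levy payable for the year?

1 January – 17 December 2010: 351 days × 32 tonnes/day = 11,232 tonnes at $17.64/tonne → $198,132.48
18 December – 31 December 2010: 14 days × 32 tonnes/day = 448 tonnes at $46.42/tonne → $20,796.16

$218,928.64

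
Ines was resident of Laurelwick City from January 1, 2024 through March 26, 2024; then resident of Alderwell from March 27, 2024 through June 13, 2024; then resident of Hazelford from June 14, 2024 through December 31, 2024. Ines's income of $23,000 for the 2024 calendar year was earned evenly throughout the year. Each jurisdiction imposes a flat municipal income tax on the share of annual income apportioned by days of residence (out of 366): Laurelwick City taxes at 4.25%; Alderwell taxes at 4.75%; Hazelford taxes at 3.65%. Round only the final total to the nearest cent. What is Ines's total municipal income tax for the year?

Laurelwick City, January 1 – March 26, 2024: 86 days → $23,000 × 4.25% × 86/366 = $229.6858
Alderwell, March 27 – June 13, 2024: 79 days → $23,000 × 4.75% × 79/366 = $235.8128
Hazelford, June 14 – December 31, 2024: 201 days → $23,000 × 3.65% × 201/366 = $461.0369
Total = $926.5355

$926.54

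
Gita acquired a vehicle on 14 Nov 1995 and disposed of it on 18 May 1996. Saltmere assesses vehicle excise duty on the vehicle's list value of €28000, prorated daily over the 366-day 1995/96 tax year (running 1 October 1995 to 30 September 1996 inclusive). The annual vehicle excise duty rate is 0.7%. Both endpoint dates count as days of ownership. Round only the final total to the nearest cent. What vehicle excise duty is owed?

€100.14

Days held (14 Nov 1995 – 18 May 1996): 187 out of 366
Tax = €28000 × 0.7% × 187/366 = €100.1421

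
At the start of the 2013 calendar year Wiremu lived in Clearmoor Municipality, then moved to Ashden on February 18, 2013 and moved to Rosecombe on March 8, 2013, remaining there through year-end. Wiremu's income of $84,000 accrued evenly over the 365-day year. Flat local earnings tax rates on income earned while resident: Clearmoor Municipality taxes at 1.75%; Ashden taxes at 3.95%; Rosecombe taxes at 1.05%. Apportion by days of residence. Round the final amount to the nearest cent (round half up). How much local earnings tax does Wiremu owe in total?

$1,079.46

Clearmoor Municipality, January 1 – February 17, 2013: 48 days → $84,000 × 1.75% × 48/365 = $193.3151
Ashden, February 18 – March 7, 2013: 18 days → $84,000 × 3.95% × 18/365 = $163.6274
Rosecombe, March 8 – December 31, 2013: 299 days → $84,000 × 1.05% × 299/365 = $722.5151
Total = $1,079.4575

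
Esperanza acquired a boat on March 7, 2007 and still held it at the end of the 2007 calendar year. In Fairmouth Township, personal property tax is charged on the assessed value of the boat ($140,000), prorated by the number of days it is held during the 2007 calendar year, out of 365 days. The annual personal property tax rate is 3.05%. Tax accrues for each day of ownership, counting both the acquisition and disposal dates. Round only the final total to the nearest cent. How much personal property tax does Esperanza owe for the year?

Days held (March 7 – December 31, 2007): 300 out of 365
Tax = $140,000 × 3.05% × 300/365 = $3,509.5890

$3,509.59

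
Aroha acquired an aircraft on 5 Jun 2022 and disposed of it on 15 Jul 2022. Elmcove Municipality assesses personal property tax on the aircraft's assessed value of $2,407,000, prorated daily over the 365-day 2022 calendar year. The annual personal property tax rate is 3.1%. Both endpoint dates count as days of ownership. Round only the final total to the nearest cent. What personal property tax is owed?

Days held (5 Jun – 15 Jul 2022): 41 out of 365
Tax = $2,407,000 × 3.1% × 41/365 = $8,381.6356

$8,381.64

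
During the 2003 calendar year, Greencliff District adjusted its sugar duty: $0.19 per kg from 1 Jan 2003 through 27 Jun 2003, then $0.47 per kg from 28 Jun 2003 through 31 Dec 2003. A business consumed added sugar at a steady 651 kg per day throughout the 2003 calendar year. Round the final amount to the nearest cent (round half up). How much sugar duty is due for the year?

1 Jan – 27 Jun 2003: 178 days × 651 kg/day = 115,878 kg at $0.19/kg → $22,016.82
28 Jun – 31 Dec 2003: 187 days × 651 kg/day = 121,737 kg at $0.47/kg → $57,216.39

$79,233.21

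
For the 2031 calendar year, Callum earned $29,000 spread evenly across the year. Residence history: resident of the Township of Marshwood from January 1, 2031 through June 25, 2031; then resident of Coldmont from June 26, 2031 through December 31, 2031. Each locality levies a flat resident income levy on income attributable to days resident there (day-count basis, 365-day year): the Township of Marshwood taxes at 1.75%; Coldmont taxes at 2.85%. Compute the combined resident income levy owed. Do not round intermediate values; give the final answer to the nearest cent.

$672.68

The Township of Marshwood, January 1 – June 25, 2031: 176 days → $29,000 × 1.75% × 176/365 = $244.7123
Coldmont, June 26 – December 31, 2031: 189 days → $29,000 × 2.85% × 189/365 = $427.9685
Total = $672.6808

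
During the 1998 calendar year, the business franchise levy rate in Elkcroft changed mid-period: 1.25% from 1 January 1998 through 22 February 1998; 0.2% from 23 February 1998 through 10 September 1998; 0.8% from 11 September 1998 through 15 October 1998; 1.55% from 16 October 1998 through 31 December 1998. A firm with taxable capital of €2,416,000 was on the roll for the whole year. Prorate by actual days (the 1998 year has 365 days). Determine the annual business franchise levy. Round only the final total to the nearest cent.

€16,786.24

1 January – 22 February 1998: 53 days at 1.25% → €2,416,000 × 1.25% × 53/365 = €4,385.2055
23 February – 10 September 1998: 200 days at 0.2% → €2,416,000 × 0.2% × 200/365 = €2,647.6712
11 September – 15 October 1998: 35 days at 0.8% → €2,416,000 × 0.8% × 35/365 = €1,853.3699
16 October – 31 December 1998: 77 days at 1.55% → €2,416,000 × 1.55% × 77/365 = €7,899.9890
Total = €16,786.2356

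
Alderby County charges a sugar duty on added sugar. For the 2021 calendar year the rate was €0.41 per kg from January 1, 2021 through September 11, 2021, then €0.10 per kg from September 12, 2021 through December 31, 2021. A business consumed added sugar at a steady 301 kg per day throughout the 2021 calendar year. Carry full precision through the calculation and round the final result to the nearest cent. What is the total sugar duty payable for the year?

January 1 – September 11, 2021: 254 days × 301 kg/day = 76,454 kg at €0.41/kg → €31,346.14
September 12 – December 31, 2021: 111 days × 301 kg/day = 33,411 kg at €0.10/kg → €3,341.10

€34,687.24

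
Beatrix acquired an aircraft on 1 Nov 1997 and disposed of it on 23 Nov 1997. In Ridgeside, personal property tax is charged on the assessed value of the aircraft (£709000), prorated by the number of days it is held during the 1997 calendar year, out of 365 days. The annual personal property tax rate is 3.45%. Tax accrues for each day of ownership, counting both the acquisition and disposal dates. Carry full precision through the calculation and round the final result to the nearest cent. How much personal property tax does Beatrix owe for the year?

Days held (1 Nov – 23 Nov 1997): 23 out of 365
Tax = £709000 × 3.45% × 23/365 = £1541.3466

£1541.35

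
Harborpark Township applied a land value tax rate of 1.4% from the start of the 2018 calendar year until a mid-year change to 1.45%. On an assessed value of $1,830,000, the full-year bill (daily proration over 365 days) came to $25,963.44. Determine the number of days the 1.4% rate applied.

Let d = days at the first rate; then 365 − d days at the second rate.
$1,830,000 × [1.4%·d + 1.45%·(365−d)] / 365 = $25,963.44
Solving gives d = 228, so the new rate took effect on 17 Aug 2018.

228 days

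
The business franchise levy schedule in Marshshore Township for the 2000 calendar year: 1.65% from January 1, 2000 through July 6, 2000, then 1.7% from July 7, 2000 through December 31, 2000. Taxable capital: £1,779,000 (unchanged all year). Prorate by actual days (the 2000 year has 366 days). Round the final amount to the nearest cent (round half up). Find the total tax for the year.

£29,786.10

January 1 – July 6, 2000: 188 days at 1.65% → £1,779,000 × 1.65% × 188/366 = £15,077.7541
July 7 – December 31, 2000: 178 days at 1.7% → £1,779,000 × 1.7% × 178/366 = £14,708.3443
Total = £29,786.0984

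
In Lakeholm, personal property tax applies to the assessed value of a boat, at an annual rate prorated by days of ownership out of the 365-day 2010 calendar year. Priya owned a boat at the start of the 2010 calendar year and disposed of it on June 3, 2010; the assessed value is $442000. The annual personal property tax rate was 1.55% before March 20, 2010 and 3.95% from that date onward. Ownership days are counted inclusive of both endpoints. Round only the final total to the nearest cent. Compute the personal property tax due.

$5099.35

January 1 – March 19, 2010: 78 days at 1.55% → $442000 × 1.55% × 78/365 = $1464.0493
March 20 – June 3, 2010: 76 days at 3.95% → $442000 × 3.95% × 76/365 = $3635.2986
Total = $5099.3479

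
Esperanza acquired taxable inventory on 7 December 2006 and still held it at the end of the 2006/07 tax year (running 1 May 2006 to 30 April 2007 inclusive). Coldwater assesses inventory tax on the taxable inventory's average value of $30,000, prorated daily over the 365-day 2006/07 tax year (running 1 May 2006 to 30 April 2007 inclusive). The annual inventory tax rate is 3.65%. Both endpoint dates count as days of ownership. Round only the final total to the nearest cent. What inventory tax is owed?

Days held (7 December 2006 – 30 April 2007): 145 out of 365
Tax = $30,000 × 3.65% × 145/365 = $435.0000

$435.00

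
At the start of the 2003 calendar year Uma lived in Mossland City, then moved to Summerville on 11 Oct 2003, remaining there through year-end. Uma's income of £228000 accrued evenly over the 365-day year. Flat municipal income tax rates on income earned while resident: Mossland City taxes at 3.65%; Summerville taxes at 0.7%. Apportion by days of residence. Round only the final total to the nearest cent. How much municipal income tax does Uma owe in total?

Mossland City, 1 Jan – 10 Oct 2003: 283 days → £228000 × 3.65% × 283/365 = £6452.4000
Summerville, 11 Oct – 31 Dec 2003: 82 days → £228000 × 0.7% × 82/365 = £358.5534
Total = £6810.9534

£6810.95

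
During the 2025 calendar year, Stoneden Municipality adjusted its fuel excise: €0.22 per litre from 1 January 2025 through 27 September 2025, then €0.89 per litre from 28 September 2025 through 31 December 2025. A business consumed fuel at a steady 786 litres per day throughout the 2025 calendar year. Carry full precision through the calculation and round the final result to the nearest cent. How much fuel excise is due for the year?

€113,144.70

1 January – 27 September 2025: 270 days × 786 litres/day = 212,220 litres at €0.22/litre → €46,688.40
28 September – 31 December 2025: 95 days × 786 litres/day = 74,670 litres at €0.89/litre → €66,456.30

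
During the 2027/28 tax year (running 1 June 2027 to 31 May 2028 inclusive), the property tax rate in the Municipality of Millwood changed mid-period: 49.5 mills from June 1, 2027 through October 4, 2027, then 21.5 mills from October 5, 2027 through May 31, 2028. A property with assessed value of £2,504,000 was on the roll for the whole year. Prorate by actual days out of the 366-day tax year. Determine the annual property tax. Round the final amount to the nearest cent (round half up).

£77,972.92

June 1 – October 4, 2027: 126 days at 49.5 mills → £2,504,000 × 4.95% × 126/366 = £42,670.6230
October 5, 2027 – May 31, 2028: 240 days at 21.5 mills → £2,504,000 × 2.15% × 240/366 = £35,302.2951
Total = £77,972.9180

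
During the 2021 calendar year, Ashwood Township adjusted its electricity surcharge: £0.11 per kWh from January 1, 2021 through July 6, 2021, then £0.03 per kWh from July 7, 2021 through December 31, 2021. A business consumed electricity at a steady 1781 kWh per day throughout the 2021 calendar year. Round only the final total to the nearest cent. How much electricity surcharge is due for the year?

£46,145.71

January 1 – July 6, 2021: 187 days × 1781 kWh/day = 333,047 kWh at £0.11/kWh → £36,635.17
July 7 – December 31, 2021: 178 days × 1781 kWh/day = 317,018 kWh at £0.03/kWh → £9,510.54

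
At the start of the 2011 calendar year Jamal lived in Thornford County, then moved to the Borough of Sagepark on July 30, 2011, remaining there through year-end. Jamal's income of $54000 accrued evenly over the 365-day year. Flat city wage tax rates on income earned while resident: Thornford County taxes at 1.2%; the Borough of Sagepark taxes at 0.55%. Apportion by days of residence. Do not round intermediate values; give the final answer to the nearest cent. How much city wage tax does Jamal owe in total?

$498.95

Thornford County, January 1 – July 29, 2011: 210 days → $54000 × 1.2% × 210/365 = $372.8219
The Borough of Sagepark, July 30 – December 31, 2011: 155 days → $54000 × 0.55% × 155/365 = $126.1233
Total = $498.9452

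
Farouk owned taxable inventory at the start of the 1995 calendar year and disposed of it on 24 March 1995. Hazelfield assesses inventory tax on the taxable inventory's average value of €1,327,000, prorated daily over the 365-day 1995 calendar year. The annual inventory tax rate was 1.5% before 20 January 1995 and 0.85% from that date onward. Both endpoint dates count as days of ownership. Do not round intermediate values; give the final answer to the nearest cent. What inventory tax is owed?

1 January – 19 January 1995: 19 days at 1.5% → €1,327,000 × 1.5% × 19/365 = €1,036.1507
20 January – 24 March 1995: 64 days at 0.85% → €1,327,000 × 0.85% × 64/365 = €1,977.7753
Total = €3,013.9260

€3,013.93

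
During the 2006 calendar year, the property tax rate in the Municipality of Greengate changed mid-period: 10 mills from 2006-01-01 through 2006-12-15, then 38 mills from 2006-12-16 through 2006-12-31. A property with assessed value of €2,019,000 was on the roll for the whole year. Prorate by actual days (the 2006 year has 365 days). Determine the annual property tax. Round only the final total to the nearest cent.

€22,668.12

2006-01-01 to 2006-12-15: 349 days at 10 mills → €2,019,000 × 1% × 349/365 = €19,304.9589
2006-12-16 to 2006-12-31: 16 days at 38 mills → €2,019,000 × 3.8% × 16/365 = €3,363.1562
Total = €22,668.1151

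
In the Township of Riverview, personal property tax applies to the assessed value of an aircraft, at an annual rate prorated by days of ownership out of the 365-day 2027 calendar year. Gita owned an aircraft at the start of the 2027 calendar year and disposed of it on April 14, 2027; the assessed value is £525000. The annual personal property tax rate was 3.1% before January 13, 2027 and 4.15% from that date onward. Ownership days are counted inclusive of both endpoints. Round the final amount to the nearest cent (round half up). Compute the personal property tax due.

January 1 – January 12, 2027: 12 days at 3.1% → £525000 × 3.1% × 12/365 = £535.0685
January 13 – April 14, 2027: 92 days at 4.15% → £525000 × 4.15% × 92/365 = £5491.6438
Total = £6026.7123

£6026.71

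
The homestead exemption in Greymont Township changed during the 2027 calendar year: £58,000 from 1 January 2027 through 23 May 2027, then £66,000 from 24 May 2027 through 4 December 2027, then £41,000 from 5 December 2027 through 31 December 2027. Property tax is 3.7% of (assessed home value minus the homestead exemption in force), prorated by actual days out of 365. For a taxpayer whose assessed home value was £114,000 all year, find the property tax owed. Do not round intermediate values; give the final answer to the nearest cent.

£1,960.39

1 January – 23 May 2027: 143 days, exemption £58,000 → (£114,000 − £58,000) × 3.7% × 143/365 = £811.7699
24 May – 4 December 2027: 195 days, exemption £66,000 → (£114,000 − £66,000) × 3.7% × 195/365 = £948.8219
5 December – 31 December 2027: 27 days, exemption £41,000 → (£114,000 − £41,000) × 3.7% × 27/365 = £199.8000
Total = £1,960.3918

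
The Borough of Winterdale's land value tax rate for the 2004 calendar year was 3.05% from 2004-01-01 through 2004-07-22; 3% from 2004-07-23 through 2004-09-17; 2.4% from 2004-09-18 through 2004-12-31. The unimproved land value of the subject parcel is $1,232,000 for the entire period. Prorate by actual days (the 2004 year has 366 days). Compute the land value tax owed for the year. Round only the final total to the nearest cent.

2004-01-01 to 2004-07-22: 204 days at 3.05% → $1,232,000 × 3.05% × 204/366 = $20,944.0000
2004-07-23 to 2004-09-17: 57 days at 3% → $1,232,000 × 3% × 57/366 = $5,756.0656
2004-09-18 to 2004-12-31: 105 days at 2.4% → $1,232,000 × 2.4% × 105/366 = $8,482.6230
Total = $35,182.6885

$35,182.69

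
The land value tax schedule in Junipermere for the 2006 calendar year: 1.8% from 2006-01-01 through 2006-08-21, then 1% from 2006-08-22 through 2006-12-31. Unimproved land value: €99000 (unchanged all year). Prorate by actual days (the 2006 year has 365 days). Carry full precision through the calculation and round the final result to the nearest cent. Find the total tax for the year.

2006-01-01 to 2006-08-21: 233 days at 1.8% → €99000 × 1.8% × 233/365 = €1137.5507
2006-08-22 to 2006-12-31: 132 days at 1% → €99000 × 1% × 132/365 = €358.0274
Total = €1495.5781

€1495.58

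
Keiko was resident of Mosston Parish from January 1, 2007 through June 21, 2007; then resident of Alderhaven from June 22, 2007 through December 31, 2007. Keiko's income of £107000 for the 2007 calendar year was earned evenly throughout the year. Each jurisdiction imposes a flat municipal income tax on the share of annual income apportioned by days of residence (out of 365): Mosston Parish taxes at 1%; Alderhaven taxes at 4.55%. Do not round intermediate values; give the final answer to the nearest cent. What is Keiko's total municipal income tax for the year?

£3078.52

Mosston Parish, January 1 – June 21, 2007: 172 days → £107000 × 1% × 172/365 = £504.2192
Alderhaven, June 22 – December 31, 2007: 193 days → £107000 × 4.55% × 193/365 = £2574.3027
Total = £3078.5219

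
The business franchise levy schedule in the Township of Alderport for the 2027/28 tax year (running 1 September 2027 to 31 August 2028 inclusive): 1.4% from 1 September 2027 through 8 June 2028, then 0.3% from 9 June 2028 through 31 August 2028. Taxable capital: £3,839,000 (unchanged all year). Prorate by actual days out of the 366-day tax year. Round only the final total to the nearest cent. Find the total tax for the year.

£44,054.10

1 September 2027 – 8 June 2028: 282 days at 1.4% → £3,839,000 × 1.4% × 282/366 = £41,410.8525
9 June – 31 August 2028: 84 days at 0.3% → £3,839,000 × 0.3% × 84/366 = £2,643.2459
Total = £44,054.0984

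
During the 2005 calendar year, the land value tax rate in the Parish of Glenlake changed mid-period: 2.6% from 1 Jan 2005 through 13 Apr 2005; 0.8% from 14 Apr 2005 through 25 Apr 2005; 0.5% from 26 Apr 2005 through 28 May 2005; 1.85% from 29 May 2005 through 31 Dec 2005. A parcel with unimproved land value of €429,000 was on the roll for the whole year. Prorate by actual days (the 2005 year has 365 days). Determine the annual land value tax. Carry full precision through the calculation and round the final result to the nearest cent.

€8,172.74

1 Jan – 13 Apr 2005: 103 days at 2.6% → €429,000 × 2.6% × 103/365 = €3,147.5671
14 Apr – 25 Apr 2005: 12 days at 0.8% → €429,000 × 0.8% × 12/365 = €112.8329
26 Apr – 28 May 2005: 33 days at 0.5% → €429,000 × 0.5% × 33/365 = €193.9315
29 May – 31 Dec 2005: 217 days at 1.85% → €429,000 × 1.85% × 217/365 = €4,718.4123
Total = €8,172.7438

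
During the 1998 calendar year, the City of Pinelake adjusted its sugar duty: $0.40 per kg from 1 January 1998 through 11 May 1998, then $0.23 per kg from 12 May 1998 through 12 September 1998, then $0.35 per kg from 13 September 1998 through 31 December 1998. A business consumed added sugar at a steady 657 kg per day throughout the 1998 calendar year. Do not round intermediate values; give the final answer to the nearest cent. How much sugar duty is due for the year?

1 January – 11 May 1998: 131 days × 657 kg/day = 86,067 kg at $0.40/kg → $34426.80
12 May – 12 September 1998: 124 days × 657 kg/day = 81,468 kg at $0.23/kg → $18737.64
13 September – 31 December 1998: 110 days × 657 kg/day = 72,270 kg at $0.35/kg → $25294.50

$78458.94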